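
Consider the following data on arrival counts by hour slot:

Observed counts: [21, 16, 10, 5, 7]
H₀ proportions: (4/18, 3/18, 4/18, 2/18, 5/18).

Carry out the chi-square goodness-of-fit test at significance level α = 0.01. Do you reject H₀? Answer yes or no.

n = 59; E_i = n·p_i = [13.11, 9.83, 13.11, 6.56, 16.39]
χ² = (21−13.11)²/13.11 + (16−9.83)²/9.83 + (10−13.11)²/13.11 + (5−6.56)²/6.56 + (7−16.39)²/16.39 = 15.1000
df = 4
p-value (upper-tail) = 0.00450
At α=0.01: p < α → reject H₀

reject H₀: yes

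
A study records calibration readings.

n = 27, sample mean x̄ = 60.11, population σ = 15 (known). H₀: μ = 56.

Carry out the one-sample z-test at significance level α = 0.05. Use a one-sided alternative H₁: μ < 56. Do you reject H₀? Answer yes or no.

reject H₀: no

SE = σ/√n = 15/√27 = 2.8868
z = (x̄−μ₀)/SE = (60.11−56)/2.8868 = 1.4237
p-value (one-sided, H₁ less) = 0.92274
At α=0.05: p ≥ α → fail to reject H₀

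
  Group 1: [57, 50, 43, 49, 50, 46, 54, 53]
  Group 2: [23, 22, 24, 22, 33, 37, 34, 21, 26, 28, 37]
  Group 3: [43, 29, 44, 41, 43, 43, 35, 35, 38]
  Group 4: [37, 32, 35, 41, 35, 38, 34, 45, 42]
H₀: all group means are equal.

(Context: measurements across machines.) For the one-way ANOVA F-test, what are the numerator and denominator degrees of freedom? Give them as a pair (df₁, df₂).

k = 4 groups, N = 37 total
df = (k−1, N−k) = (4−1, 37−4) = (3, 33)

degrees of freedom = [3, 33]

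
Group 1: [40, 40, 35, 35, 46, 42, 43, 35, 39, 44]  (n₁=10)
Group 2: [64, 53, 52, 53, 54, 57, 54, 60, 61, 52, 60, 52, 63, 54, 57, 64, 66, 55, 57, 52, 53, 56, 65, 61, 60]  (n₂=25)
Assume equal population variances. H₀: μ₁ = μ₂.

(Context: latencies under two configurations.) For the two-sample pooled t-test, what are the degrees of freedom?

df = n₁ + n₂ − 2 = 10 + 25 − 2 = 33

degrees of freedom = 33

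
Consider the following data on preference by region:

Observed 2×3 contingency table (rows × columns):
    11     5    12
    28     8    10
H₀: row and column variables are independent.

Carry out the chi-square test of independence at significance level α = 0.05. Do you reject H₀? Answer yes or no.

Row totals [28, 46], col totals [39, 13, 22], n=74
χ² = (11−14.76)²/14.76 + (5−4.92)²/4.92 + (12−8.32)²/8.32 + (28−24.24)²/24.24 + (8−8.08)²/8.08 + (10−13.68)²/13.68 = 4.1516
df = 2
p-value (upper-tail) = 0.12545
At α=0.05: p ≥ α → fail to reject H₀

reject H₀: no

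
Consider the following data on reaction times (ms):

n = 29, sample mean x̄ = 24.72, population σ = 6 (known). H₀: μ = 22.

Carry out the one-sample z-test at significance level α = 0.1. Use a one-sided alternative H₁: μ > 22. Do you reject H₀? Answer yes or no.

SE = σ/√n = 6/√29 = 1.1142
z = (x̄−μ₀)/SE = (24.72−22)/1.1142 = 2.4413
p-value (one-sided, H₁ greater) = 0.00732
At α=0.1: p < α → reject H₀

reject H₀: yes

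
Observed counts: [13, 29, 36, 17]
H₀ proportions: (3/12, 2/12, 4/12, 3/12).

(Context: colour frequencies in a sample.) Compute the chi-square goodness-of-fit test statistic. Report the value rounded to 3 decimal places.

n = 95; E_i = n·p_i = [23.75, 15.83, 31.67, 23.75]
χ² = (13−23.75)²/23.75 + (29−15.83)²/15.83 + (36−31.67)²/31.67 + (17−23.75)²/23.75 = 18.3263
df = 3

test statistic = 18.326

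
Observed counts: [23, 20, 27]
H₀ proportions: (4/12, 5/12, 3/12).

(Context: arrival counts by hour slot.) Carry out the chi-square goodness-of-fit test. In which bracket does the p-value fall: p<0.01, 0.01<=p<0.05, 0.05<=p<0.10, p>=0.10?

n = 70; E_i = n·p_i = [23.33, 29.17, 17.50]
χ² = (23−23.33)²/23.33 + (20−29.17)²/29.17 + (27−17.50)²/17.50 = 8.0429
df = 2
p-value (upper-tail) = 0.01793
→ bracket: 0.01<=p<0.05

p-value bracket: 0.01<=p<0.05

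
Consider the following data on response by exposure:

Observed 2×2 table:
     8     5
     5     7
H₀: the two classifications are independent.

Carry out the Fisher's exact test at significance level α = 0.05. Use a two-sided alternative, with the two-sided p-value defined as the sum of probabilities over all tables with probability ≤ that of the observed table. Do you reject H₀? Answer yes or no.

Margins: r₁=13, r₂=12, c₁=13, c₂=12, n=25
p_obs = C(13,8)·C(12,5)/C(25,13); sum pmf over tables with pmf ≤ p_obs
p-value (two-sided) = 0.43375
At α=0.05: p ≥ α → fail to reject H₀

reject H₀: no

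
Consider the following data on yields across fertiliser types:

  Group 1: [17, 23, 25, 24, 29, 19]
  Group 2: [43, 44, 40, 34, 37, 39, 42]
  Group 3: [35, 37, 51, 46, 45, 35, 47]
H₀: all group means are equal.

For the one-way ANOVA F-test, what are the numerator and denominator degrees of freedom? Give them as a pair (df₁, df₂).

k = 3 groups, N = 20 total
df = (k−1, N−k) = (3−1, 20−3) = (2, 17)

degrees of freedom = [2, 17]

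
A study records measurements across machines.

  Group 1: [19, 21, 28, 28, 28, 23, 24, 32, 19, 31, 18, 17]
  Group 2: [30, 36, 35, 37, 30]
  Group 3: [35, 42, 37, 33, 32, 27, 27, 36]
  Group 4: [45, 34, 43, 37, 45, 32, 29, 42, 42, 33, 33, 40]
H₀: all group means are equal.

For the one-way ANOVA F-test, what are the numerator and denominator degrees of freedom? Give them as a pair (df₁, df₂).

k = 4 groups, N = 37 total
df = (k−1, N−k) = (4−1, 37−4) = (3, 33)

degrees of freedom = [3, 33]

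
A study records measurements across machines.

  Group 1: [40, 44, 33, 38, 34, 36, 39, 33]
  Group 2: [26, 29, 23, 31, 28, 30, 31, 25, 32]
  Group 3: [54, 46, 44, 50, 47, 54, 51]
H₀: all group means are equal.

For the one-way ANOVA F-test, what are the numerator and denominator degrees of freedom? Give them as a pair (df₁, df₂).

degrees of freedom = [2, 21]

k = 3 groups, N = 24 total
df = (k−1, N−k) = (3−1, 24−3) = (2, 21)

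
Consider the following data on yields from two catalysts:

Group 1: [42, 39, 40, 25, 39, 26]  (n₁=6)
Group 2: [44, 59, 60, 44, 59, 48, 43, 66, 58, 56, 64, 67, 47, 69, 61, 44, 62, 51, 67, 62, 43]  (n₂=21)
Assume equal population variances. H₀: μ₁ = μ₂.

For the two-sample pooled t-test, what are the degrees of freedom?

degrees of freedom = 25

df = n₁ + n₂ − 2 = 6 + 21 − 2 = 25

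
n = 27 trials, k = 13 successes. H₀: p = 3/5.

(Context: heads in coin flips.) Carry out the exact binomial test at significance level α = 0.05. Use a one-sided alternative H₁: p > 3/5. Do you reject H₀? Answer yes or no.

Exact binomial: n=27, k=13, p₀=3/5=0.6000
P(X≥13) from Σ C(n,i)·p₀^i·(1−p₀)^(n−i)
p-value (one-sided, H₁ greater) = 0.92567
At α=0.05: p ≥ α → fail to reject H₀

reject H₀: no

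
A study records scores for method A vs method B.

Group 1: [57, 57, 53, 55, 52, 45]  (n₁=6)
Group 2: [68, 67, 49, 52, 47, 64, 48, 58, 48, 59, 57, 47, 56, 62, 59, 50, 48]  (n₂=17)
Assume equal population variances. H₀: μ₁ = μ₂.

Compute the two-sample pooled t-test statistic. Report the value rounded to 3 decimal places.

test statistic = -0.653

x̄₁=53.167, s₁=4.491, n₁=6
x̄₂=55.235, s₂=7.216, n₂=17
s_p² = [5·4.491² + 16·7.216²]/21 = 44.4711
SE = √(s_p²·(1/6+1/17)) = 3.1667
t = (53.167−55.235)/3.1667 = -0.6533
df = 21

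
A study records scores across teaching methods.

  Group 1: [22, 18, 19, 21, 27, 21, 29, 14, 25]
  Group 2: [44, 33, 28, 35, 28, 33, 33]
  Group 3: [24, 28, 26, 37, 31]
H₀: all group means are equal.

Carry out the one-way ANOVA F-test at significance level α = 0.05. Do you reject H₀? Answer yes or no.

reject H₀: yes

Group means [21.78, 33.43, 29.20], grand mean 27.429
SSB = Σnᵢ(x̄ᵢ−x̄)² = 555.073; SSW = ΣΣ(x−x̄ᵢ)² = 450.070
MSB = 555.073/2 = 277.5365; MSW = 450.070/18 = 25.0039
F = MSB/MSW = 11.0997
df = (2, 18)
p-value (upper-tail) = 0.00072
At α=0.05: p < α → reject H₀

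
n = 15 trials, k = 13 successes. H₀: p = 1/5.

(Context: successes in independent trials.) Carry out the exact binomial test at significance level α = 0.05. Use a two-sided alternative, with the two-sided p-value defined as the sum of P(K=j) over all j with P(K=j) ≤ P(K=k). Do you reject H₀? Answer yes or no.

reject H₀: yes

Exact binomial: n=15, k=13, p₀=1/5=0.2000
P(X=j) = C(n,j)·p₀^j·(1−p₀)^(n−j); p = Σ P(X=j) over j with P(X=j) ≤ P(X=13)
p-value (two-sided) = 0.00000
At α=0.05: p < α → reject H₀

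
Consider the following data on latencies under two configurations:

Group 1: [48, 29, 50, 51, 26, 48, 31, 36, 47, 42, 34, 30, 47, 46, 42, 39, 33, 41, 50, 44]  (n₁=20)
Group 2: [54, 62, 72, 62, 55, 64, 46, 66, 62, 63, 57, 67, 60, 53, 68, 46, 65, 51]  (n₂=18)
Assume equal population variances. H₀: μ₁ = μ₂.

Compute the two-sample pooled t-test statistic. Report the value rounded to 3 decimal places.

test statistic = -7.545

x̄₁=40.700, s₁=7.941, n₁=20
x̄₂=59.611, s₂=7.453, n₂=18
s_p² = [19·7.941² + 17·7.453²]/36 = 59.5133
SE = √(s_p²·(1/20+1/18)) = 2.5064
t = (40.700−59.611)/2.5064 = -7.5452
df = 36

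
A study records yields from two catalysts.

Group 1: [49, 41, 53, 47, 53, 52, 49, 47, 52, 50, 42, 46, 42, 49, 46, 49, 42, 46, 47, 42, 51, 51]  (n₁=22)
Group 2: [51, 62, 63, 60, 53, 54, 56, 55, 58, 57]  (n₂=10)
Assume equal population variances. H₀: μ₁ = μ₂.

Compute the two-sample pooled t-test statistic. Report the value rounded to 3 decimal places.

test statistic = -6.345

x̄₁=47.545, s₁=3.851, n₁=22
x̄₂=56.900, s₂=3.900, n₂=10
s_p² = [21·3.851² + 9·3.900²]/30 = 14.9452
SE = √(s_p²·(1/22+1/10)) = 1.4744
t = (47.545−56.900)/1.4744 = -6.3447
df = 30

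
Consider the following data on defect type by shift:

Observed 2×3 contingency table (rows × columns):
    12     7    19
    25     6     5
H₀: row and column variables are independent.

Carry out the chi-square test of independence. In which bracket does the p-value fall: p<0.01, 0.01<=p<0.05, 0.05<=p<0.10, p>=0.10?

p-value bracket: p<0.01

Row totals [38, 36], col totals [37, 13, 24], n=74
χ² = (12−19.00)²/19.00 + (7−6.68)²/6.68 + (19−12.32)²/12.32 + (25−18.00)²/18.00 + (6−6.32)²/6.32 + (5−11.68)²/11.68 = 12.7664
df = 2
p-value (upper-tail) = 0.00169
→ bracket: p<0.01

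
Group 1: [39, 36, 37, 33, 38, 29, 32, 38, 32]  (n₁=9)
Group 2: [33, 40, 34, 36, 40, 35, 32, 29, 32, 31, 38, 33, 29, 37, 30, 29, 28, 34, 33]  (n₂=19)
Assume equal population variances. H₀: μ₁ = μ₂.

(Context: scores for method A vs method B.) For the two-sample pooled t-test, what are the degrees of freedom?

degrees of freedom = 26

df = n₁ + n₂ − 2 = 9 + 19 − 2 = 26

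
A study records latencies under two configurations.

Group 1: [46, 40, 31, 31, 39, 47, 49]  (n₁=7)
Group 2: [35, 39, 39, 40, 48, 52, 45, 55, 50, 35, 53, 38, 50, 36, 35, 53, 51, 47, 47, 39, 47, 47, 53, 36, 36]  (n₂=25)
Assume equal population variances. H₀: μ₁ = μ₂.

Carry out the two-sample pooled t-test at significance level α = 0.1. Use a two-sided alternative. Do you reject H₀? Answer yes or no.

x̄₁=40.429, s₁=7.390, n₁=7
x̄₂=44.240, s₂=6.960, n₂=25
s_p² = [6·7.390² + 24·6.960²]/30 = 49.6758
SE = √(s_p²·(1/7+1/25)) = 3.0139
t = (40.429−44.240)/3.0139 = -1.2646
df = 30
p-value (two-sided) = 0.21574
At α=0.1: p ≥ α → fail to reject H₀

reject H₀: no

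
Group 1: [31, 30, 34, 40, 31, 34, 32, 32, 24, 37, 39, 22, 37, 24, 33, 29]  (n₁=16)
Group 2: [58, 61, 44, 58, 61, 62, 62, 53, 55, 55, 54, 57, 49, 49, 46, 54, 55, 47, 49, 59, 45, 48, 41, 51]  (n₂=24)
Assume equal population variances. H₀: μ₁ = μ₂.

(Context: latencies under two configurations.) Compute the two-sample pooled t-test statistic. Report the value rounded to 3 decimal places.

x̄₁=31.812, s₁=5.256, n₁=16
x̄₂=53.042, s₂=6.104, n₂=24
s_p² = [15·5.256² + 23·6.104²]/38 = 33.4578
SE = √(s_p²·(1/16+1/24)) = 1.8669
t = (31.812−53.042)/1.8669 = -11.3716
df = 38

test statistic = -11.372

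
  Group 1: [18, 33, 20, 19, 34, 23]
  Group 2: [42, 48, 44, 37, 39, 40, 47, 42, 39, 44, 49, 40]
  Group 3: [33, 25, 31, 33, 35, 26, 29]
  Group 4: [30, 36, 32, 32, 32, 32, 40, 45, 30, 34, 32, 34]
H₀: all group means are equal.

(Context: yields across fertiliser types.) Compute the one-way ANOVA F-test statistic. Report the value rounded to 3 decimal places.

Group means [24.50, 42.58, 30.29, 34.08], grand mean 34.568
SSB = Σnᵢ(x̄ᵢ−x̄)² = 1510.319; SSW = ΣΣ(x−x̄ᵢ)² = 720.762
MSB = 1510.319/3 = 503.4397; MSW = 720.762/33 = 21.8413
F = MSB/MSW = 23.0499
df = (3, 33)

test statistic = 23.050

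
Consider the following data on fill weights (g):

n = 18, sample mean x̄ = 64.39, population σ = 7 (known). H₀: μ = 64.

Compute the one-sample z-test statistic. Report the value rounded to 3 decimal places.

test statistic = 0.236

SE = σ/√n = 7/√18 = 1.6499
z = (x̄−μ₀)/SE = (64.39−64)/1.6499 = 0.2364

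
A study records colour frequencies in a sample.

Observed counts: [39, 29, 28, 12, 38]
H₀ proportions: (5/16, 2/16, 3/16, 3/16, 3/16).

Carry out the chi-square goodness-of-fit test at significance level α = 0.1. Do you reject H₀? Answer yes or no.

n = 146; E_i = n·p_i = [45.62, 18.25, 27.38, 27.38, 27.38]
χ² = (39−45.62)²/45.62 + (29−18.25)²/18.25 + (28−27.38)²/27.38 + (12−27.38)²/27.38 + (38−27.38)²/27.38 = 20.0676
df = 4
p-value (upper-tail) = 0.00048
At α=0.1: p < α → reject H₀

reject H₀: yes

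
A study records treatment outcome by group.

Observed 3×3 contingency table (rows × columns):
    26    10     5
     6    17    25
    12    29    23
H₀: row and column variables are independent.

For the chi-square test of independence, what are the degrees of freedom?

df = (r−1)(c−1) = (3−1)·(3−1) = 4

degrees of freedom = 4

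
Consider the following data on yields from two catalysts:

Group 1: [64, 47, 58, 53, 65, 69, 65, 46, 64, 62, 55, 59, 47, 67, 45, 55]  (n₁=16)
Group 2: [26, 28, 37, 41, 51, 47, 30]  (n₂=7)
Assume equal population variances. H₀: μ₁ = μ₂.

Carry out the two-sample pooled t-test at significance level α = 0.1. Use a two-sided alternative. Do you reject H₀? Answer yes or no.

x̄₁=57.562, s₁=8.099, n₁=16
x̄₂=37.143, s₂=9.686, n₂=7
s_p² = [15·8.099² + 6·9.686²]/21 = 73.6569
SE = √(s_p²·(1/16+1/7)) = 3.8892
t = (57.562−37.143)/3.8892 = 5.2503
df = 21
p-value (two-sided) = 0.00003
At α=0.1: p < α → reject H₀

reject H₀: yes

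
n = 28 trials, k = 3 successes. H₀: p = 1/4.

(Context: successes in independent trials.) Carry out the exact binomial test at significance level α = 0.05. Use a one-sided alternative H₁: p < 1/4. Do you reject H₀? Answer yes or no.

Exact binomial: n=28, k=3, p₀=1/4=0.2500
P(X≤3) from Σ C(n,i)·p₀^i·(1−p₀)^(n−i)
p-value (one-sided, H₁ less) = 0.05514
At α=0.05: p ≥ α → fail to reject H₀

reject H₀: no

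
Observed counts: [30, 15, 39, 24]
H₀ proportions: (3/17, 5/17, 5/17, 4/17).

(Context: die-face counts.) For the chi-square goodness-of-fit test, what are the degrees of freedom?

degrees of freedom = 3

df = k − 1 = 4 − 1 = 3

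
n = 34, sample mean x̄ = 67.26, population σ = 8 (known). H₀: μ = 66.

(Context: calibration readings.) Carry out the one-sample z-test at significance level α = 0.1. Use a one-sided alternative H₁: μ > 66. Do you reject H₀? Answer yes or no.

SE = σ/√n = 8/√34 = 1.3720
z = (x̄−μ₀)/SE = (67.26−66)/1.3720 = 0.9184
p-value (one-sided, H₁ greater) = 0.17921
At α=0.1: p ≥ α → fail to reject H₀

reject H₀: no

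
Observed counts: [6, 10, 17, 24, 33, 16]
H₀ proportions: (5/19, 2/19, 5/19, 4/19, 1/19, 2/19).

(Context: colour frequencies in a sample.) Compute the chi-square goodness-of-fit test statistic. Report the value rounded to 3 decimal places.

test statistic = 158.566

n = 106; E_i = n·p_i = [27.89, 11.16, 27.89, 22.32, 5.58, 11.16]
χ² = (6−27.89)²/27.89 + (10−11.16)²/11.16 + (17−27.89)²/27.89 + (24−22.32)²/22.32 + (33−5.58)²/5.58 + (16−11.16)²/11.16 = 158.5660
df = 5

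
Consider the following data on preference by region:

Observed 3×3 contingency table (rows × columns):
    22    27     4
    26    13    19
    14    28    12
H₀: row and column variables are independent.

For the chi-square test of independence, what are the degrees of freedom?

degrees of freedom = 4

df = (r−1)(c−1) = (3−1)·(3−1) = 4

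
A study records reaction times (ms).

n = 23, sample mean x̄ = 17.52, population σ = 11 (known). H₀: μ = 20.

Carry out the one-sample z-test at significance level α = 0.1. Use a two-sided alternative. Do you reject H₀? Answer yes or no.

SE = σ/√n = 11/√23 = 2.2937
z = (x̄−μ₀)/SE = (17.52−20)/2.2937 = -1.0812
p-value (two-sided) = 0.27959
At α=0.1: p ≥ α → fail to reject H₀

reject H₀: no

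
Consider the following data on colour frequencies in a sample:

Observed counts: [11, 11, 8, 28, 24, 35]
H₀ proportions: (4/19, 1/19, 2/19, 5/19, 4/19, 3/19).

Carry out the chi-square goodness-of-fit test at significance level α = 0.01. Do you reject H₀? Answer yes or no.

reject H₀: yes

n = 117; E_i = n·p_i = [24.63, 6.16, 12.32, 30.79, 24.63, 18.47]
χ² = (11−24.63)²/24.63 + (11−6.16)²/6.16 + (8−12.32)²/12.32 + (28−30.79)²/30.79 + (24−24.63)²/24.63 + (35−18.47)²/18.47 = 27.9170
df = 5
p-value (upper-tail) = 0.00004
At α=0.01: p < α → reject H₀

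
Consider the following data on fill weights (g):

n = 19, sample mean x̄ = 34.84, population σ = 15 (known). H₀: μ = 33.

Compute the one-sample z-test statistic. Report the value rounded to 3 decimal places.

test statistic = 0.535

SE = σ/√n = 15/√19 = 3.4412
z = (x̄−μ₀)/SE = (34.84−33)/3.4412 = 0.5347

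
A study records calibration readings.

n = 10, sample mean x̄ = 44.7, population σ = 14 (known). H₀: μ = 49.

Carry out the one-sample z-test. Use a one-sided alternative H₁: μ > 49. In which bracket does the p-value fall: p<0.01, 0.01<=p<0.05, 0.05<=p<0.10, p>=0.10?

SE = σ/√n = 14/√10 = 4.4272
z = (x̄−μ₀)/SE = (44.7−49)/4.4272 = -0.9713
p-value (one-sided, H₁ greater) = 0.83429
→ bracket: p>=0.10

p-value bracket: p>=0.10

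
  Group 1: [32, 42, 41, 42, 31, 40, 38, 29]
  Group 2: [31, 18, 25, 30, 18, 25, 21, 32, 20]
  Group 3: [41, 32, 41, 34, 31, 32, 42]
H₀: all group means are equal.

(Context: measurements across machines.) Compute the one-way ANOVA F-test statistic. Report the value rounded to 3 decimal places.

test statistic = 14.568

Group means [36.88, 24.44, 36.14], grand mean 32.000
SSB = Σnᵢ(x̄ᵢ−x̄)² = 824.046; SSW = ΣΣ(x−x̄ᵢ)² = 593.954
MSB = 824.046/2 = 412.0228; MSW = 593.954/21 = 28.2835
F = MSB/MSW = 14.5676
df = (2, 21)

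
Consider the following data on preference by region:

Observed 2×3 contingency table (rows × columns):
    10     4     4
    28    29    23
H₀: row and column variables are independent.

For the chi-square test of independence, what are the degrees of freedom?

df = (r−1)(c−1) = (2−1)·(3−1) = 2

degrees of freedom = 2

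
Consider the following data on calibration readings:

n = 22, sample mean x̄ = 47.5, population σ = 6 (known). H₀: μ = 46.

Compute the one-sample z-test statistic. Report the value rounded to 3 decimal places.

SE = σ/√n = 6/√22 = 1.2792
z = (x̄−μ₀)/SE = (47.5−46)/1.2792 = 1.1726

test statistic = 1.173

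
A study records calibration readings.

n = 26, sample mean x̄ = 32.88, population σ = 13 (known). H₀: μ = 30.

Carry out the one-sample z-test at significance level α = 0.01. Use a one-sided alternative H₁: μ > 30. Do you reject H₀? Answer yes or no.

reject H₀: no

SE = σ/√n = 13/√26 = 2.5495
z = (x̄−μ₀)/SE = (32.88−30)/2.5495 = 1.1296
p-value (one-sided, H₁ greater) = 0.12932
At α=0.01: p ≥ α → fail to reject H₀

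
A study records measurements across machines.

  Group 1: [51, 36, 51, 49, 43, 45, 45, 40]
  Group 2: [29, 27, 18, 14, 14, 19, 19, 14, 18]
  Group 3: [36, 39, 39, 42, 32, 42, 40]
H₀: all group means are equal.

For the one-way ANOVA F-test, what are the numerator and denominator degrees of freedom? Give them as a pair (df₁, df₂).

k = 3 groups, N = 24 total
df = (k−1, N−k) = (3−1, 24−3) = (2, 21)

degrees of freedom = [2, 21]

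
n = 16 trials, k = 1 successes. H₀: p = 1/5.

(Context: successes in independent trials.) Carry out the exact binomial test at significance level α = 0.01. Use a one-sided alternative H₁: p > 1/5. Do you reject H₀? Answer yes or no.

Exact binomial: n=16, k=1, p₀=1/5=0.2000
P(X≥1) from Σ C(n,i)·p₀^i·(1−p₀)^(n−i)
p-value (one-sided, H₁ greater) = 0.97185
At α=0.01: p ≥ α → fail to reject H₀

reject H₀: no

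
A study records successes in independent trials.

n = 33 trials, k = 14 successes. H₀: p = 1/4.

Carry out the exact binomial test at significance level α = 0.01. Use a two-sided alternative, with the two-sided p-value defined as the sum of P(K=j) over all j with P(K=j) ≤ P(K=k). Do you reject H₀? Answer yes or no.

Exact binomial: n=33, k=14, p₀=1/4=0.2500
P(X=j) = C(n,j)·p₀^j·(1−p₀)^(n−j); p = Σ P(X=j) over j with P(X=j) ≤ P(X=14)
p-value (two-sided) = 0.02666
At α=0.01: p ≥ α → fail to reject H₀

reject H₀: no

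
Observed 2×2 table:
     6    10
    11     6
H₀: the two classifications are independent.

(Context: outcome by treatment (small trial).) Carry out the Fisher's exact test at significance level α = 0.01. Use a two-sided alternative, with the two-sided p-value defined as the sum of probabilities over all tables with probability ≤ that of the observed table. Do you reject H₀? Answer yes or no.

reject H₀: no

Margins: r₁=16, r₂=17, c₁=17, c₂=16, n=33
p_obs = C(16,6)·C(17,11)/C(33,17); sum pmf over tables with pmf ≤ p_obs
p-value (two-sided) = 0.16935
At α=0.01: p ≥ α → fail to reject H₀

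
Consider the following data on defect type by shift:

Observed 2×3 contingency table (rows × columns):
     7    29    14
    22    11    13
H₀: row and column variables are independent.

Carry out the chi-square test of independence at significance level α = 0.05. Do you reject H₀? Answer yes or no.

Row totals [50, 46], col totals [29, 40, 27], n=96
χ² = (7−15.10)²/15.10 + (29−20.83)²/20.83 + (14−14.06)²/14.06 + (22−13.90)²/13.90 + (11−19.17)²/19.17 + (13−12.94)²/12.94 = 15.7563
df = 2
p-value (upper-tail) = 0.00038
At α=0.05: p < α → reject H₀

reject H₀: yes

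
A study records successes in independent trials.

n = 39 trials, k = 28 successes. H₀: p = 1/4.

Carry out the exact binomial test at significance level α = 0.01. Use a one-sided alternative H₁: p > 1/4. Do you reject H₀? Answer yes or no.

Exact binomial: n=39, k=28, p₀=1/4=0.2500
P(X≥28) from Σ C(n,i)·p₀^i·(1−p₀)^(n−i)
p-value (one-sided, H₁ greater) = 0.00000
At α=0.01: p < α → reject H₀

reject H₀: yes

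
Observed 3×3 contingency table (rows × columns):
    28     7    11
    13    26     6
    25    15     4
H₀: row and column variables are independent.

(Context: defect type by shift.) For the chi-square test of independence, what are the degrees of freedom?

degrees of freedom = 4

df = (r−1)(c−1) = (3−1)·(3−1) = 4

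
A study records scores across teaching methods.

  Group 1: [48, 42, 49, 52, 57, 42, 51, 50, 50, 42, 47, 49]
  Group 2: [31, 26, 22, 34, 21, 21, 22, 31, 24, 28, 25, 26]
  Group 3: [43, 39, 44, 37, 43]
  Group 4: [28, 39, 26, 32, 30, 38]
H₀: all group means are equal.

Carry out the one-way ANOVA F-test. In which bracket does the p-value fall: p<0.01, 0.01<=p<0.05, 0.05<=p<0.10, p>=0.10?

p-value bracket: p<0.01

Group means [48.25, 25.92, 41.20, 32.17], grand mean 36.829
SSB = Σnᵢ(x̄ᵢ−x̄)² = 3220.171; SSW = ΣΣ(x−x̄ᵢ)² = 606.800
MSB = 3220.171/3 = 1073.3905; MSW = 606.800/31 = 19.5742
F = MSB/MSW = 54.8370
df = (3, 31)
p-value (upper-tail) = 0.00000
→ bracket: p<0.01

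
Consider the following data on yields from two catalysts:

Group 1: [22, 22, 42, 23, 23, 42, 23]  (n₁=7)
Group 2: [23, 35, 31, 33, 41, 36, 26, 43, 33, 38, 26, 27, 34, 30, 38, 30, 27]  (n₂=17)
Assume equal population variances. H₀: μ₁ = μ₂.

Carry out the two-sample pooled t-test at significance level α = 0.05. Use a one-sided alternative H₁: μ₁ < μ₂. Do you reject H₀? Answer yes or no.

x̄₁=28.143, s₁=9.477, n₁=7
x̄₂=32.412, s₂=5.669, n₂=17
s_p² = [6·9.477² + 16·5.669²]/22 = 47.8625
SE = √(s_p²·(1/7+1/17)) = 3.1069
t = (28.143−32.412)/3.1069 = -1.3740
df = 22
p-value (one-sided, H₁ less) = 0.09164
At α=0.05: p ≥ α → fail to reject H₀

reject H₀: no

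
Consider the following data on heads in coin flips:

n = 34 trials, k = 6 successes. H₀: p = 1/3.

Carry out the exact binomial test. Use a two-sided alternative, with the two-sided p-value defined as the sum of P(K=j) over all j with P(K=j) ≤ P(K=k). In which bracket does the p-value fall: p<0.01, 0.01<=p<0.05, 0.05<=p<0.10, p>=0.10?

p-value bracket: 0.05<=p<0.10

Exact binomial: n=34, k=6, p₀=1/3=0.3333
P(X=j) = C(n,j)·p₀^j·(1−p₀)^(n−j); p = Σ P(X=j) over j with P(X=j) ≤ P(X=6)
p-value (two-sided) = 0.06718
→ bracket: 0.05<=p<0.10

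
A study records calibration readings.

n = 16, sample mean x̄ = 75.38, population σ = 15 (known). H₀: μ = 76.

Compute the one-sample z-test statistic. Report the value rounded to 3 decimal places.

SE = σ/√n = 15/√16 = 3.7500
z = (x̄−μ₀)/SE = (75.38−76)/3.7500 = -0.1653

test statistic = -0.165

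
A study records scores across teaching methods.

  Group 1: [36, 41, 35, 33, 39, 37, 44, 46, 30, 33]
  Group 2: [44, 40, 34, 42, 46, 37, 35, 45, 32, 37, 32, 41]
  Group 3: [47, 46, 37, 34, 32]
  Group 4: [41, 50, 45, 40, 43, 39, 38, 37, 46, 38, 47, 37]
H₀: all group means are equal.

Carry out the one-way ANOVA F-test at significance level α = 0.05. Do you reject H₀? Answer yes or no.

reject H₀: no

Group means [37.40, 38.75, 39.20, 41.75], grand mean 39.385
SSB = Σnᵢ(x̄ᵢ−x̄)² = 111.531; SSW = ΣΣ(x−x̄ᵢ)² = 905.700
MSB = 111.531/3 = 37.1769; MSW = 905.700/35 = 25.8771
F = MSB/MSW = 1.4367
df = (3, 35)
p-value (upper-tail) = 0.24865
At α=0.05: p ≥ α → fail to reject H₀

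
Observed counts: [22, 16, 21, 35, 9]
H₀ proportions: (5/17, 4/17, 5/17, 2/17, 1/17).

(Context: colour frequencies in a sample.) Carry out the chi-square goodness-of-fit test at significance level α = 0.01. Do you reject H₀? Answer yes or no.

n = 103; E_i = n·p_i = [30.29, 24.24, 30.29, 12.12, 6.06]
χ² = (22−30.29)²/30.29 + (16−24.24)²/24.24 + (21−30.29)²/30.29 + (35−12.12)²/12.12 + (9−6.06)²/6.06 = 52.5583
df = 4
p-value (upper-tail) = 0.00000
At α=0.01: p < α → reject H₀

reject H₀: yes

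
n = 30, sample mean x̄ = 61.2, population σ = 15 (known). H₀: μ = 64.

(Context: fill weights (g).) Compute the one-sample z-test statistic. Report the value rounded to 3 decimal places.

test statistic = -1.022

SE = σ/√n = 15/√30 = 2.7386
z = (x̄−μ₀)/SE = (61.2−64)/2.7386 = -1.0224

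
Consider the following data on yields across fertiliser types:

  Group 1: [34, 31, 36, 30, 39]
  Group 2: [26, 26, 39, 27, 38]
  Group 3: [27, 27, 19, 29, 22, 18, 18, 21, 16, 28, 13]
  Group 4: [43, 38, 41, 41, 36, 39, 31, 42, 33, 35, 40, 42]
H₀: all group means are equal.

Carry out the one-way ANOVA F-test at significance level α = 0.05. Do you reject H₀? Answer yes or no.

reject H₀: yes

Group means [34.00, 31.20, 21.64, 38.42], grand mean 31.061
SSB = Σnᵢ(x̄ᵢ−x̄)² = 1669.617; SSW = ΣΣ(x−x̄ᵢ)² = 690.262
MSB = 1669.617/3 = 556.5389; MSW = 690.262/29 = 23.8021
F = MSB/MSW = 23.3819
df = (3, 29)
p-value (upper-tail) = 0.00000
At α=0.05: p < α → reject H₀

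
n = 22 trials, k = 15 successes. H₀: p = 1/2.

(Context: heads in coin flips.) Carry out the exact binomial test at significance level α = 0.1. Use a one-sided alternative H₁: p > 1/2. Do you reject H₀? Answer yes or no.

reject H₀: yes

Exact binomial: n=22, k=15, p₀=1/2=0.5000
P(X≥15) from Σ C(n,i)·p₀^i·(1−p₀)^(n−i)
p-value (one-sided, H₁ greater) = 0.06690
At α=0.1: p < α → reject H₀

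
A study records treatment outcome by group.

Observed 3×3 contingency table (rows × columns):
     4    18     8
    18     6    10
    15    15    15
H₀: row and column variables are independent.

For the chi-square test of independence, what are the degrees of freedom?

degrees of freedom = 4

df = (r−1)(c−1) = (3−1)·(3−1) = 4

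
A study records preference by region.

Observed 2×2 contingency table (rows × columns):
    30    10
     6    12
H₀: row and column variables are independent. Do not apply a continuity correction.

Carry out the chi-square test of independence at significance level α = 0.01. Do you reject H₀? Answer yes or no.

reject H₀: yes

Row totals [40, 18], col totals [36, 22], n=58
χ² = (30−24.83)²/24.83 + (10−15.17)²/15.17 + (6−11.17)²/11.17 + (12−6.83)²/6.83 = 9.1540
df = 1
p-value (upper-tail) = 0.00248
At α=0.01: p < α → reject H₀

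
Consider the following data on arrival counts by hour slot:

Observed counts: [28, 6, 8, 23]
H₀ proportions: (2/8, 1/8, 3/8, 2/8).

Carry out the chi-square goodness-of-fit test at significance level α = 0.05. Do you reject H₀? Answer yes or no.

n = 65; E_i = n·p_i = [16.25, 8.12, 24.38, 16.25]
χ² = (28−16.25)²/16.25 + (6−8.12)²/8.12 + (8−24.38)²/24.38 + (23−16.25)²/16.25 = 22.8564
df = 3
p-value (upper-tail) = 0.00004
At α=0.05: p < α → reject H₀

reject H₀: yes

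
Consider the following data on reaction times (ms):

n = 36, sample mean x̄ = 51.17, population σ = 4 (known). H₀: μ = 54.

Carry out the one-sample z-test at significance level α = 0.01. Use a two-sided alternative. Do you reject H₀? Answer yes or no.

SE = σ/√n = 4/√36 = 0.6667
z = (x̄−μ₀)/SE = (51.17−54)/0.6667 = -4.2450
p-value (two-sided) = 0.00002
At α=0.01: p < α → reject H₀

reject H₀: yes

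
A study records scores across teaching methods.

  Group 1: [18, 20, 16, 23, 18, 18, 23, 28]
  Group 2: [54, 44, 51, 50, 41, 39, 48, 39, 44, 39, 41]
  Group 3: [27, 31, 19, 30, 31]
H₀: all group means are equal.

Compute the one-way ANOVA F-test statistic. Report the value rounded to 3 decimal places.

test statistic = 59.873

Group means [20.50, 44.55, 27.60], grand mean 33.000
SSB = Σnᵢ(x̄ᵢ−x̄)² = 2862.073; SSW = ΣΣ(x−x̄ᵢ)² = 501.927
MSB = 2862.073/2 = 1431.0364; MSW = 501.927/21 = 23.9013
F = MSB/MSW = 59.8727
df = (2, 21)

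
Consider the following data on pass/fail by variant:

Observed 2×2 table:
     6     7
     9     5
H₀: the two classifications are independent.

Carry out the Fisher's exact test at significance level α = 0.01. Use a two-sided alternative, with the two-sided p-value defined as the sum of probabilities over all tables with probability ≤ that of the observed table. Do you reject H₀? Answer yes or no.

reject H₀: no

Margins: r₁=13, r₂=14, c₁=15, c₂=12, n=27
p_obs = C(13,6)·C(14,9)/C(27,15); sum pmf over tables with pmf ≤ p_obs
p-value (two-sided) = 0.44948
At α=0.01: p ≥ α → fail to reject H₀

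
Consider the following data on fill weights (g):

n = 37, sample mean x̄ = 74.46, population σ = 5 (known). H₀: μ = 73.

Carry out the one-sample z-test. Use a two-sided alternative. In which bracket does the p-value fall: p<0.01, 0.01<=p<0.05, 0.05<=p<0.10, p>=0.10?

SE = σ/√n = 5/√37 = 0.8220
z = (x̄−μ₀)/SE = (74.46−73)/0.8220 = 1.7762
p-value (two-sided) = 0.07571
→ bracket: 0.05<=p<0.10

p-value bracket: 0.05<=p<0.10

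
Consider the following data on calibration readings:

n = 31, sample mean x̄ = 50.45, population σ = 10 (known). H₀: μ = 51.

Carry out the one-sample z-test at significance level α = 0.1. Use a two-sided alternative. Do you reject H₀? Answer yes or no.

reject H₀: no

SE = σ/√n = 10/√31 = 1.7961
z = (x̄−μ₀)/SE = (50.45−51)/1.7961 = -0.3062
p-value (two-sided) = 0.75943
At α=0.1: p ≥ α → fail to reject H₀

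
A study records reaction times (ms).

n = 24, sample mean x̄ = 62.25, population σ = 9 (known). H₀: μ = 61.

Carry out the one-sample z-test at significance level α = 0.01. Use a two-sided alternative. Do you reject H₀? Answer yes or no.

reject H₀: no

SE = σ/√n = 9/√24 = 1.8371
z = (x̄−μ₀)/SE = (62.25−61)/1.8371 = 0.6804
p-value (two-sided) = 0.49624
At α=0.01: p ≥ α → fail to reject H₀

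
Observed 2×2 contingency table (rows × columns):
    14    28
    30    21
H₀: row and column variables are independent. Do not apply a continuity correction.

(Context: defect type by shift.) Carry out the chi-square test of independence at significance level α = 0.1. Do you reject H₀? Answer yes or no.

reject H₀: yes

Row totals [42, 51], col totals [44, 49], n=93
χ² = (14−19.87)²/19.87 + (28−22.13)²/22.13 + (30−24.13)²/24.13 + (21−26.87)²/26.87 = 6.0034
df = 1
p-value (upper-tail) = 0.01428
At α=0.1: p < α → reject H₀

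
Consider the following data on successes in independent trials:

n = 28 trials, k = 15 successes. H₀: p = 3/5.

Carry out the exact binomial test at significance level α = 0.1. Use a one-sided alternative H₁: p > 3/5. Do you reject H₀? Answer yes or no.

reject H₀: no

Exact binomial: n=28, k=15, p₀=3/5=0.6000
P(X≥15) from Σ C(n,i)·p₀^i·(1−p₀)^(n−i)
p-value (one-sided, H₁ greater) = 0.81315
At α=0.1: p ≥ α → fail to reject H₀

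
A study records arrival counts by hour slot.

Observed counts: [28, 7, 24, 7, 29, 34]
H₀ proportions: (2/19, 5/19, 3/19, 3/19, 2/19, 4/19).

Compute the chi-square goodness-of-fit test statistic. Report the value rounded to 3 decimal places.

n = 129; E_i = n·p_i = [13.58, 33.95, 20.37, 20.37, 13.58, 27.16]
χ² = (28−13.58)²/13.58 + (7−33.95)²/33.95 + (24−20.37)²/20.37 + (7−20.37)²/20.37 + (29−13.58)²/13.58 + (34−27.16)²/27.16 = 65.3646
df = 5

test statistic = 65.365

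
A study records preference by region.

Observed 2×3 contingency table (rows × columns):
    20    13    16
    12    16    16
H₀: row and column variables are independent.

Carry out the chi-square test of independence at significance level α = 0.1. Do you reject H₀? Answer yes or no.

Row totals [49, 44], col totals [32, 29, 32], n=93
χ² = (20−16.86)²/16.86 + (13−15.28)²/15.28 + (16−16.86)²/16.86 + (12−15.14)²/15.14 + (16−13.72)²/13.72 + (16−15.14)²/15.14 = 2.0474
df = 2
p-value (upper-tail) = 0.35925
At α=0.1: p ≥ α → fail to reject H₀

reject H₀: no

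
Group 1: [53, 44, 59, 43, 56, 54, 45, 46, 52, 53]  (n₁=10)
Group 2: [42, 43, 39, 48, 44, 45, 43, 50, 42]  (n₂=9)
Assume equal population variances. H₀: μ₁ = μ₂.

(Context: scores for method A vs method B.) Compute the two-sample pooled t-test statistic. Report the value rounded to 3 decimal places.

test statistic = 3.047

x̄₁=50.500, s₁=5.563, n₁=10
x̄₂=44.000, s₂=3.317, n₂=9
s_p² = [9·5.563² + 8·3.317²]/17 = 21.5588
SE = √(s_p²·(1/10+1/9)) = 2.1334
t = (50.500−44.000)/2.1334 = 3.0468
df = 17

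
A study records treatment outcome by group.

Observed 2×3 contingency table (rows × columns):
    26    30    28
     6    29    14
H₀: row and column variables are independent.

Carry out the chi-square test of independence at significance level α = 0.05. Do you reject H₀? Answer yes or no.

Row totals [84, 49], col totals [32, 59, 42], n=133
χ² = (26−20.21)²/20.21 + (30−37.26)²/37.26 + (28−26.53)²/26.53 + (6−11.79)²/11.79 + (29−21.74)²/21.74 + (14−15.47)²/15.47 = 8.5663
df = 2
p-value (upper-tail) = 0.01380
At α=0.05: p < α → reject H₀

reject H₀: yes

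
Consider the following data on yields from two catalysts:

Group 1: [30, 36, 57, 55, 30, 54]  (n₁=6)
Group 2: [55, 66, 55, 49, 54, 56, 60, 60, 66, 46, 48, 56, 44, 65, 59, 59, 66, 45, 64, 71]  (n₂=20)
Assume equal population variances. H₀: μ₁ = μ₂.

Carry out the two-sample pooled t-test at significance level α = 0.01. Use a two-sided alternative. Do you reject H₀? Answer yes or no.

reject H₀: yes

x̄₁=43.667, s₁=13.003, n₁=6
x̄₂=57.200, s₂=7.865, n₂=20
s_p² = [5·13.003² + 19·7.865²]/24 = 84.1889
SE = √(s_p²·(1/6+1/20)) = 4.2709
t = (43.667−57.200)/4.2709 = -3.1687
df = 24
p-value (two-sided) = 0.00414
At α=0.01: p < α → reject H₀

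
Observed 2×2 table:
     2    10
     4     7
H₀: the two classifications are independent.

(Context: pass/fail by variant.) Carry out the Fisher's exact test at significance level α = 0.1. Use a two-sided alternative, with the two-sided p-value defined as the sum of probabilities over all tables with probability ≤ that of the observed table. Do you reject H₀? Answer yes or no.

Margins: r₁=12, r₂=11, c₁=6, c₂=17, n=23
p_obs = C(12,2)·C(11,4)/C(23,6); sum pmf over tables with pmf ≤ p_obs
p-value (two-sided) = 0.37071
At α=0.1: p ≥ α → fail to reject H₀

reject H₀: no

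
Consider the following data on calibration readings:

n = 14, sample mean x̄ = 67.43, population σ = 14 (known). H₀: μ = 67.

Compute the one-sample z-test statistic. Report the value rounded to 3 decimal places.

SE = σ/√n = 14/√14 = 3.7417
z = (x̄−μ₀)/SE = (67.43−67)/3.7417 = 0.1149

test statistic = 0.115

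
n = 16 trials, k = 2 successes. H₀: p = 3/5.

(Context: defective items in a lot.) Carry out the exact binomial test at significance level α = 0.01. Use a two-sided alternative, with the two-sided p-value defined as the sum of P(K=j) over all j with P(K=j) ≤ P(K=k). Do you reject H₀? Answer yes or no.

reject H₀: yes

Exact binomial: n=16, k=2, p₀=3/5=0.6000
P(X=j) = C(n,j)·p₀^j·(1−p₀)^(n−j); p = Σ P(X=j) over j with P(X=j) ≤ P(X=2)
p-value (two-sided) = 0.00013
At α=0.01: p < α → reject H₀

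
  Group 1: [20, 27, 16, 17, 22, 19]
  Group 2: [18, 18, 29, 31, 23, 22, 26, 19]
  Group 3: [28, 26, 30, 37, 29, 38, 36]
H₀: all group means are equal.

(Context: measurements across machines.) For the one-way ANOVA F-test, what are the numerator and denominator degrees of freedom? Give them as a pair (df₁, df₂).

degrees of freedom = [2, 18]

k = 3 groups, N = 21 total
df = (k−1, N−k) = (3−1, 21−3) = (2, 18)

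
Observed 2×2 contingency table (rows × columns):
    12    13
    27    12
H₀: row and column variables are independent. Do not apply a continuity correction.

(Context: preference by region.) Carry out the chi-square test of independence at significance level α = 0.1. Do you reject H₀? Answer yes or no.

Row totals [25, 39], col totals [39, 25], n=64
χ² = (12−15.23)²/15.23 + (13−9.77)²/9.77 + (27−23.77)²/23.77 + (12−15.23)²/15.23 = 2.8848
df = 1
p-value (upper-tail) = 0.08942
At α=0.1: p < α → reject H₀

reject H₀: yes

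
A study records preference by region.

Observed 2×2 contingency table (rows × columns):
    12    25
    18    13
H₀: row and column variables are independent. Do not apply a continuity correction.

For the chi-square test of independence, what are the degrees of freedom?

degrees of freedom = 1

df = (r−1)(c−1) = (2−1)·(2−1) = 1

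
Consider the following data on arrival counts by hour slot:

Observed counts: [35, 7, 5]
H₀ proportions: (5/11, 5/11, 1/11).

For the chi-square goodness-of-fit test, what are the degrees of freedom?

df = k − 1 = 3 − 1 = 2

degrees of freedom = 2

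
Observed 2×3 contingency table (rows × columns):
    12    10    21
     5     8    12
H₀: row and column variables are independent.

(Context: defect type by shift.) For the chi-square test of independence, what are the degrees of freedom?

degrees of freedom = 2

df = (r−1)(c−1) = (2−1)·(3−1) = 2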